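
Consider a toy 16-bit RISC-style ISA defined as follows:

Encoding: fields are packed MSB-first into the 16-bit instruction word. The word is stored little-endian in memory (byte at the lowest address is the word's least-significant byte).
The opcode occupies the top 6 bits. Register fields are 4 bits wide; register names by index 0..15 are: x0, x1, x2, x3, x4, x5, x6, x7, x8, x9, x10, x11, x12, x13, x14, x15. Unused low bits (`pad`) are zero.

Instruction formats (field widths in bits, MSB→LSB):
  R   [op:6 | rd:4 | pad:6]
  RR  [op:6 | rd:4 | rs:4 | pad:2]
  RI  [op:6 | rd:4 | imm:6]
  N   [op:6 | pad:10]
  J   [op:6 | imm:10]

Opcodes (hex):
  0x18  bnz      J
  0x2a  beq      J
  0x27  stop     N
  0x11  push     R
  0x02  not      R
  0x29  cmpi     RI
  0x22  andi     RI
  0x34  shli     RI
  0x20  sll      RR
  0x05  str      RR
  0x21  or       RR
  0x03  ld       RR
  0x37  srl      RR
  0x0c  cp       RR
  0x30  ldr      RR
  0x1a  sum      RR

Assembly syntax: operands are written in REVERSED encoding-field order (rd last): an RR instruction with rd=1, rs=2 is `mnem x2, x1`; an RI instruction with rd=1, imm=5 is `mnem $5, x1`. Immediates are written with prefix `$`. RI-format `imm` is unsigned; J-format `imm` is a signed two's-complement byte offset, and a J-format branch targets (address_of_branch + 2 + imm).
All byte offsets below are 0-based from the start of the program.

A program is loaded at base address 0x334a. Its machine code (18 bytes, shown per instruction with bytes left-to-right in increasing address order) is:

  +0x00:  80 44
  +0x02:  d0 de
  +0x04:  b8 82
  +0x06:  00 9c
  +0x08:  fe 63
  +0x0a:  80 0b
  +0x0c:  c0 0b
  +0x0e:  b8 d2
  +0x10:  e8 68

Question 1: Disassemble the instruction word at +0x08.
bnz $-2

[08] fe 63 → 0x63fe
  opcode bits[15:10]=0x18: bnz/J
  [9:0] imm=1022 (s10→-2) = $-2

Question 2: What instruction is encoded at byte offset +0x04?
sll x14, x10

+0x04: b8 82 ⇒ word 0x82b8 (little)
  opcode bits[15:10]=0x20: sll/RR
  [9:6] rd=10 = x10
  [5:2] rs=14 = x14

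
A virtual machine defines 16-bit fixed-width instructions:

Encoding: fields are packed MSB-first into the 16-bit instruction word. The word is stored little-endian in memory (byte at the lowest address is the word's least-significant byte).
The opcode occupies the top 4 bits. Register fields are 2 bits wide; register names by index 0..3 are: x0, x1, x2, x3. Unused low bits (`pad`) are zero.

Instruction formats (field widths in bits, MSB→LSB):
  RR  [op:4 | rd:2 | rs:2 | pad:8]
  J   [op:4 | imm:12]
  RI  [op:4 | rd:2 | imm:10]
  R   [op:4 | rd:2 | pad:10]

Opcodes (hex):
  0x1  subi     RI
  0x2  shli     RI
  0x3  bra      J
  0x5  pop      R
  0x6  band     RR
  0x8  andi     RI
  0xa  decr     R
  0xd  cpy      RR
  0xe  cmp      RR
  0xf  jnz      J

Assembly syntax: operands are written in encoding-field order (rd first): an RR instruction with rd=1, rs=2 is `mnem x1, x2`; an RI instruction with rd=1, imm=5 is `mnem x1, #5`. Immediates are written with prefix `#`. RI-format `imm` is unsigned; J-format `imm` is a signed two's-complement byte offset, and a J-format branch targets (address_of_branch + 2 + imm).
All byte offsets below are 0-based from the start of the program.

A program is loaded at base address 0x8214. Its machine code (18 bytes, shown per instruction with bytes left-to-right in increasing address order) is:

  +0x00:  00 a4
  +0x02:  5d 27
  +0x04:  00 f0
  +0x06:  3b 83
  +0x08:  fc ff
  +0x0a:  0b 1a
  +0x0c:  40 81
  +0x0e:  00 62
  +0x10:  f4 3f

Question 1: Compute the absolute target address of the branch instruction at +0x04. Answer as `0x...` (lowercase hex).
0x821a

[04] 00 f0 → 0xf000
  op=0xf000>>12=0xf ⇒ jnz (J)
  [11:0] imm=0 = #0
  target = base 0x8214 + off 0x04 + 2 + imm 0 = 0x821a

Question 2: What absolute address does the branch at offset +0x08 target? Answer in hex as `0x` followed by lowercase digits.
+0x08: fc ff ⇒ word 0xfffc (little)
  top 4b → 0xf → jnz [J]
  [11:0] imm=4092 (s12→-4) = #-4
  target = base 0x8214 + off 0x08 + 2 + imm -4 = 0x821a

0x821a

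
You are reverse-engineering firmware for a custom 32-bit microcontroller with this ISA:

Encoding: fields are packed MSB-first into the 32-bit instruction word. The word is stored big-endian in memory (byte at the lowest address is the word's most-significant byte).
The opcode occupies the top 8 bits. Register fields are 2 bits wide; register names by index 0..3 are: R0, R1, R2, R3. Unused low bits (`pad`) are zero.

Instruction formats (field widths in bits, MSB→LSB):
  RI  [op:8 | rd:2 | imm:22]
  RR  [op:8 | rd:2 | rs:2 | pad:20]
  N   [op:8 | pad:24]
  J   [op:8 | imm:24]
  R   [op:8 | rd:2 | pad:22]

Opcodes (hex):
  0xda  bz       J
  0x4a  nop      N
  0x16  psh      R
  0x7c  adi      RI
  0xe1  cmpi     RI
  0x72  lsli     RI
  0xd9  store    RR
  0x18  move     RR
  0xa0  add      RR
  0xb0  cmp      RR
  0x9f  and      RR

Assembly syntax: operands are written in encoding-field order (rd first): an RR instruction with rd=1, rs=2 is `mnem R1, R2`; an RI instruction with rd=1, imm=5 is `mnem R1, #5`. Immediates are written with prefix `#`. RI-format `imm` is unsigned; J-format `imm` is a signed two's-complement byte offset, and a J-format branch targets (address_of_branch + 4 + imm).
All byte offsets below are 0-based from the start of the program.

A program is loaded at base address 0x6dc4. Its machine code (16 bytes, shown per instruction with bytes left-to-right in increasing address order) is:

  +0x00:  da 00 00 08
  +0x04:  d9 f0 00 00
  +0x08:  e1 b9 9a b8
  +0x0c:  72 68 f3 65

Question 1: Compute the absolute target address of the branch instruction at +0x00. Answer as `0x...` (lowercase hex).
off 0x00: read da 00 00 08 as big → 0xda000008
  opcode bits[31:24]=0xda: bz/J
  imm@[23:0]=0x8 ⇒ #8
  target = base 0x6dc4 + off 0x00 + 4 + imm 8 = 0x6dd0

0x6dd0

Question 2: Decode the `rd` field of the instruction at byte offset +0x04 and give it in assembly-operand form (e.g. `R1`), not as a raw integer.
R3

+0x04: d9 f0 00 00 ⇒ word 0xd9f00000 (big)
  top 8b → 0xd9 → store [RR]
  rd@[23:22]=0x3 ⇒ R3
  rs@[21:20]=0x3 ⇒ R3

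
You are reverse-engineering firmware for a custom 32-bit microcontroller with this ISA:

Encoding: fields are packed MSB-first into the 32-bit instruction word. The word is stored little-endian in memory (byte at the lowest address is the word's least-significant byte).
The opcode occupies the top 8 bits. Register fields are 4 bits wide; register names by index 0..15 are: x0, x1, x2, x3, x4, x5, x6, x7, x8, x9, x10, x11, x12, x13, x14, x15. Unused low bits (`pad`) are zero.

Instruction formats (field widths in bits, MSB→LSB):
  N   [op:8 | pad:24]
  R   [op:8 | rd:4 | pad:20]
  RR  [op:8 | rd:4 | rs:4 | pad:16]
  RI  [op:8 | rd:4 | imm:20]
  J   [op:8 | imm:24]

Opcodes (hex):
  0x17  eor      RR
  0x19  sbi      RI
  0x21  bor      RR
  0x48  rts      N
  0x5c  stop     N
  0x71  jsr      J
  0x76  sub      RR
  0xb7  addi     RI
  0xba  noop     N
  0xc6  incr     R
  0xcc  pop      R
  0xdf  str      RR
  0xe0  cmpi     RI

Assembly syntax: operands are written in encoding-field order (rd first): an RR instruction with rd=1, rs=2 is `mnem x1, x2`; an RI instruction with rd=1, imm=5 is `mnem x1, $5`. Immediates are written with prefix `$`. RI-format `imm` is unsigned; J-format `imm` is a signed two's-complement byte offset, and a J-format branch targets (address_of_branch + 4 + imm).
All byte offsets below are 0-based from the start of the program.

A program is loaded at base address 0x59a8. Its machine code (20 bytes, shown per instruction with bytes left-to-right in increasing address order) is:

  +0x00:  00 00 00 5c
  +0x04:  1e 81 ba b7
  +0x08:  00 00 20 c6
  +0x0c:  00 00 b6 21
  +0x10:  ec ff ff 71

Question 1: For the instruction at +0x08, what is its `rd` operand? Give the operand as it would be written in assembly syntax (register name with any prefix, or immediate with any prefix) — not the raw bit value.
[08] 00 00 20 c6 → 0xc6200000
  opcode bits[31:24]=0xc6: incr/R
  [23:20] rd=2 = x2

x2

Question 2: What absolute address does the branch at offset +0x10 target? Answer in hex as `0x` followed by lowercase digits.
0x59a8

off 0x10: read ec ff ff 71 as little → 0x71ffffec
  top 8b → 0x71 → jsr [J]
  [23:0] imm=16777196 (s24→-20) = $-20
  target = base 0x59a8 + off 0x10 + 4 + imm -20 = 0x59a8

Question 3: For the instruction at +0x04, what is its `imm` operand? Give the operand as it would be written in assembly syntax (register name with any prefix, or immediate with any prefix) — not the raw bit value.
$688414

@+04  little-endian(1e 81 ba b7) = 0xb7ba811e
  top 8b → 0xb7 → addi [RI]
  [23:20] rd=11 = x11
  [19:0] imm=688414 = $688414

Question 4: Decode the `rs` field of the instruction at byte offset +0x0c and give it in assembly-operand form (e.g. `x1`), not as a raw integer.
x6

off 0x0c: read 00 00 b6 21 as little → 0x21b60000
  op=0x21b60000>>24=0x21 ⇒ bor (RR)
  rd: (w>>20)&0xf=0xb → x11
  rs: (w>>16)&0xf=0x6 → x6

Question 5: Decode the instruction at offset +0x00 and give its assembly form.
stop

@+00  little-endian(00 00 00 5c) = 0x5c000000
  top 8b → 0x5c → stop [N]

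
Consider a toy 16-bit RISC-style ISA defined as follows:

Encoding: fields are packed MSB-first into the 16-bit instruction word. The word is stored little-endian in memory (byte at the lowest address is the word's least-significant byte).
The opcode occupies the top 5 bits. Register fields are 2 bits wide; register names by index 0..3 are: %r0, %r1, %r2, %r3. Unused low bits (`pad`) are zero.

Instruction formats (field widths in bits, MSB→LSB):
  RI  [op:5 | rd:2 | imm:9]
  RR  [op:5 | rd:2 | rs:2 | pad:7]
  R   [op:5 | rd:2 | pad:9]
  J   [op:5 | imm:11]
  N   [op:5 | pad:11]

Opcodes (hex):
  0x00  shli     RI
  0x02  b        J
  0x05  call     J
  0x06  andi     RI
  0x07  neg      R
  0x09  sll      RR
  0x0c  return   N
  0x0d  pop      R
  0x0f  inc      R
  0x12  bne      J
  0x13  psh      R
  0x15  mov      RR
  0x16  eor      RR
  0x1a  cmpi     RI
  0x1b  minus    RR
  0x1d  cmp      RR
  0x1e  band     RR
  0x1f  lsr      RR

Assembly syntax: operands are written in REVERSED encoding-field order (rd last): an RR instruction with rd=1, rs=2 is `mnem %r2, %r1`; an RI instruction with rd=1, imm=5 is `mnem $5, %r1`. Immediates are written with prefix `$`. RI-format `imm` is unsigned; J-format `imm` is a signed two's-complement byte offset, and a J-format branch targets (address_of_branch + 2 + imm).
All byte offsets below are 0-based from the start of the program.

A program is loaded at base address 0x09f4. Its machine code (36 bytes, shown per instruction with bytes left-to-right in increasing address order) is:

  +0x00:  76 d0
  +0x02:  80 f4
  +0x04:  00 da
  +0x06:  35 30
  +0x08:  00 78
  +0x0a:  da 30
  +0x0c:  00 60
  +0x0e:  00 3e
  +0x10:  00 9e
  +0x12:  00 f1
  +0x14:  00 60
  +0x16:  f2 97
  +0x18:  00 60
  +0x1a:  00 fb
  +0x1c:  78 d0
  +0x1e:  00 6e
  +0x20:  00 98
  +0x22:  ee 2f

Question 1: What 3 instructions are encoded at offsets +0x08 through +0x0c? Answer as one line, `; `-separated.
inc %r0; andi $218, %r0; return

@+08  little-endian(00 78) = 0x7800
  op=0x7800>>11=0xf ⇒ inc (R)
  rd: (w>>9)&0x3=0x0 → %r0
@+0a  little-endian(da 30) = 0x30da
  op=0x30da>>11=0x6 ⇒ andi (RI)
  rd: (w>>9)&0x3=0x0 → %r0
  imm: (w>>0)&0x1ff=0xda → $218
@+0c  little-endian(00 60) = 0x6000
  op=0x6000>>11=0xc ⇒ return (N)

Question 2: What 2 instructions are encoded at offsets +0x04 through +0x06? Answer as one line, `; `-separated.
minus %r0, %r1; andi $53, %r0

+0x04: 00 da ⇒ word 0xda00 (little)
  top 5b → 0x1b → minus [RR]
  rd@[10:9]=0x1 ⇒ %r1
  rs@[8:7]=0x0 ⇒ %r0
+0x06: 35 30 ⇒ word 0x3035 (little)
  top 5b → 0x6 → andi [RI]
  rd@[10:9]=0x0 ⇒ %r0
  imm@[8:0]=0x35 ⇒ $53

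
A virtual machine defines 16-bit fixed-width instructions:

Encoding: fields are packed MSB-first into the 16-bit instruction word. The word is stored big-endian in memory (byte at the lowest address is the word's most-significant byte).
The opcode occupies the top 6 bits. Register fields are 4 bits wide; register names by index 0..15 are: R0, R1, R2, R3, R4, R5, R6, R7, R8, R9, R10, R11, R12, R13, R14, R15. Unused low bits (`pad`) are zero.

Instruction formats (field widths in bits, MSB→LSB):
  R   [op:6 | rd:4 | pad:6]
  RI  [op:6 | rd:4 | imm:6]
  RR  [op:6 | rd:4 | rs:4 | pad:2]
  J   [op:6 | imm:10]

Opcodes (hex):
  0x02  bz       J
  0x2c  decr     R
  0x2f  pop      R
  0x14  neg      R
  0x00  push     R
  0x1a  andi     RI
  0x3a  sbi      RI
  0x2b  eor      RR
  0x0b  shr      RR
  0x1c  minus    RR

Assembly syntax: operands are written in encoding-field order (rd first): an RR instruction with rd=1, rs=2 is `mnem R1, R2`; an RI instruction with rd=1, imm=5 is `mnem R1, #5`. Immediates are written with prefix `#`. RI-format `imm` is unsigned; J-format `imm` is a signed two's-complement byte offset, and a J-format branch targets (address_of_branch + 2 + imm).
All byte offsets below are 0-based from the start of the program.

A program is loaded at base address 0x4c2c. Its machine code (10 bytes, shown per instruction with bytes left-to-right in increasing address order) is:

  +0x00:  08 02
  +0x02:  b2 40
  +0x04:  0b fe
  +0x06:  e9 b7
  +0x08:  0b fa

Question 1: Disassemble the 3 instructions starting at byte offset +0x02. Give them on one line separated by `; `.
decr R9; bz #-2; sbi R6, #55

@+02  big-endian(b2 40) = 0xb240
  opcode bits[15:10]=0x2c: decr/R
  rd: (w>>6)&0xf=0x9 → R9
@+04  big-endian(0b fe) = 0x0bfe
  opcode bits[15:10]=0x2: bz/J
  imm: (w>>0)&0x3ff=0x3fe (s10→-2) → #-2
@+06  big-endian(e9 b7) = 0xe9b7
  opcode bits[15:10]=0x3a: sbi/RI
  rd: (w>>6)&0xf=0x6 → R6
  imm: (w>>0)&0x3f=0x37 → #55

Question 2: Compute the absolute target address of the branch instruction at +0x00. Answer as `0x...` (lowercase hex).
0x4c30

+0x00: 08 02 ⇒ word 0x0802 (big)
  op=0x0802>>10=0x2 ⇒ bz (J)
  [9:0] imm=2 = #2
  target = base 0x4c2c + off 0x00 + 2 + imm 2 = 0x4c30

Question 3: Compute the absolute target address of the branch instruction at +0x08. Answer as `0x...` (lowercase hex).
@+08  big-endian(0b fa) = 0x0bfa
  opcode bits[15:10]=0x2: bz/J
  [9:0] imm=1018 (s10→-6) = #-6
  target = base 0x4c2c + off 0x08 + 2 + imm -6 = 0x4c30

0x4c30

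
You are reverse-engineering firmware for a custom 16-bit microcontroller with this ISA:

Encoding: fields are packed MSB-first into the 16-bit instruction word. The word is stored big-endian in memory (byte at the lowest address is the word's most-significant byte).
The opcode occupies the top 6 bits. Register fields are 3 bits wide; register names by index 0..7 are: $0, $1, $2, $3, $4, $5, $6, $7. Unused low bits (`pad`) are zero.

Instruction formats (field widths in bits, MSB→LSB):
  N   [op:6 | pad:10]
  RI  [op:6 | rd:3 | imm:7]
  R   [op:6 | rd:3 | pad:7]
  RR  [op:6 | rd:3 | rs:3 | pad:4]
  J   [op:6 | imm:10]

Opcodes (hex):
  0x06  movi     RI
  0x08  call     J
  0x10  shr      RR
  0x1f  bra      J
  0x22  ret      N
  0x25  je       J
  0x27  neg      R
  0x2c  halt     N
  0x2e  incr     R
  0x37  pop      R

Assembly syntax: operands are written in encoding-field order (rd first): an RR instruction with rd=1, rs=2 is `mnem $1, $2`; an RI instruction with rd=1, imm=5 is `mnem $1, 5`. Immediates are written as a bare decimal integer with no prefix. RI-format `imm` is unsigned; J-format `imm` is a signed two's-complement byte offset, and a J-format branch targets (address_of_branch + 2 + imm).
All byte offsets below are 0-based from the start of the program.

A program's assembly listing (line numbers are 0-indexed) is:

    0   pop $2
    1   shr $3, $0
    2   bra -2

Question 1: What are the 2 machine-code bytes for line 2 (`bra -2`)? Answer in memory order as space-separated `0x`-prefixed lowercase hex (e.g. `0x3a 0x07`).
0x7f 0xfe

L2: bra op=0x1f:6|imm=-2:10 ⇒ 0x7ffe ⇒ big 7f fe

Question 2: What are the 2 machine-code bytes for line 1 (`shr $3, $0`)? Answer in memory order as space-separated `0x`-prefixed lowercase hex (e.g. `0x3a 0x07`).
line 1 (shr): pack op=0x10:6|rd=3:3|rs=0:3|pad=0:4 = 0x4180; big→ 41 80

0x41 0x80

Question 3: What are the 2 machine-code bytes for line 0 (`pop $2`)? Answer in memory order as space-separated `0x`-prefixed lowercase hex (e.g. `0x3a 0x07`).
L0: pop op=0x37:6|rd=2:3|pad=0:7 ⇒ 0xdd00 ⇒ big dd 00

0xdd 0x00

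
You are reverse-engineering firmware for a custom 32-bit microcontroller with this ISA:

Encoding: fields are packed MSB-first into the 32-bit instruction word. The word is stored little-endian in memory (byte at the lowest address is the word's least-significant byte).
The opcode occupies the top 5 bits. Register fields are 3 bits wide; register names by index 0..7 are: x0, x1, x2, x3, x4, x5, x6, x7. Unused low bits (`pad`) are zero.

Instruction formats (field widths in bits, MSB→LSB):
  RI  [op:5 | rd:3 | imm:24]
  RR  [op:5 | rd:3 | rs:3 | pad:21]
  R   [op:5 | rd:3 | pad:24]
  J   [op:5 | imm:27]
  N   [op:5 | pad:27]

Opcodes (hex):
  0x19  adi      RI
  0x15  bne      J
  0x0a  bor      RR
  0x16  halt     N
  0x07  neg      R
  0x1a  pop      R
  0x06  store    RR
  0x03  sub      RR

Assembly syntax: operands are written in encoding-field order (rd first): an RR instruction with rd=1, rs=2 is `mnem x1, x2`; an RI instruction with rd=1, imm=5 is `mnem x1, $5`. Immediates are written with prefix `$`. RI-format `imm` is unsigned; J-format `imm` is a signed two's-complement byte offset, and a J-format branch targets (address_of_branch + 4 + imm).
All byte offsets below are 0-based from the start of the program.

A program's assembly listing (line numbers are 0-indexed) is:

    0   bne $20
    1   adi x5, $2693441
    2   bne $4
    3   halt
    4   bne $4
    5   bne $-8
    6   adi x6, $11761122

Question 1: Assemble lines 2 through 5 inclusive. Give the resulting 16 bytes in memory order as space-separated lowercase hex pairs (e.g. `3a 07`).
2. bne fields op=0x15:5|imm=4:27 → word a8000004h → 04 00 00 a8
3. halt fields op=0x16:5|pad=0:27 → word b0000000h → 00 00 00 b0
4. bne fields op=0x15:5|imm=4:27 → word a8000004h → 04 00 00 a8
5. bne fields op=0x15:5|imm=-8:27 → word affffff8h → f8 ff ff af

04 00 00 a8 00 00 00 b0 04 00 00 a8 f8 ff ff af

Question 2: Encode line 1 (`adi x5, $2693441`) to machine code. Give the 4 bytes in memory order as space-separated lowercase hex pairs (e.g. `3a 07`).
line 1 (adi): pack op=0x19:5|rd=5:3|imm=2693441:24 = 0xcd291941; little→ 41 19 29 cd

41 19 29 cd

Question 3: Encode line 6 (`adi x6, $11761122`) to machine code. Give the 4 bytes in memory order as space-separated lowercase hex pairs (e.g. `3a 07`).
line 6 (adi): pack op=0x19:5|rd=6:3|imm=11761122:24 = 0xceb375e2; little→ e2 75 b3 ce

e2 75 b3 ce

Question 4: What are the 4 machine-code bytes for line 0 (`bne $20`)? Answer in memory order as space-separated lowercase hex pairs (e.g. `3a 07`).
14 00 00 a8

0. bne fields op=0x15:5|imm=20:27 → word a8000014h → 14 00 00 a8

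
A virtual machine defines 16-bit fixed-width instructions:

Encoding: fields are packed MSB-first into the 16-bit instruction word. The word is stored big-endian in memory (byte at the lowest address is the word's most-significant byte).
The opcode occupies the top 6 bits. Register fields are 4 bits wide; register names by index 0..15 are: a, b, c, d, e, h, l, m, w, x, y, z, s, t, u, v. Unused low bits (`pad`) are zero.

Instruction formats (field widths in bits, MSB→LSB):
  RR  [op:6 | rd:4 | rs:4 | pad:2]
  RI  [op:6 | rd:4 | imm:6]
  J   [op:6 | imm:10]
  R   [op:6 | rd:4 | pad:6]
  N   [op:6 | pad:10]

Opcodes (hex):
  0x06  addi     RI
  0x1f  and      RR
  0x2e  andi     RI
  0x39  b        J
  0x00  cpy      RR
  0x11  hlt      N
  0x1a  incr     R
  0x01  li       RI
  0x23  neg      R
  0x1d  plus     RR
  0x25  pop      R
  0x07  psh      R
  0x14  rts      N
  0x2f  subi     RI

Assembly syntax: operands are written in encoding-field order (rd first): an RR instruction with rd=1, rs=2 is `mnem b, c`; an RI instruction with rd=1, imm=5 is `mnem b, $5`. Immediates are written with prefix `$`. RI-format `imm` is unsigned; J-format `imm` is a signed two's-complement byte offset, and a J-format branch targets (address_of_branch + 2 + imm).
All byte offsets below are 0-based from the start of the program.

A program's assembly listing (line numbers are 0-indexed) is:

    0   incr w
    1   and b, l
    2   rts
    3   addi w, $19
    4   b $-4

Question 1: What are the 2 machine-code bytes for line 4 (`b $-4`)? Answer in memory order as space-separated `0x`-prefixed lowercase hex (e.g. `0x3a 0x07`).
0xe7 0xfc

4. b fields op=0x39:6|imm=-4:10 → word e7fch → e7 fc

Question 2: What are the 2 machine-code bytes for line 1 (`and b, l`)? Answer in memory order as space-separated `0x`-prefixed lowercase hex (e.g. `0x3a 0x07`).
L1: and op=0x1f:6|rd=1:4|rs=6:4|pad=0:2 ⇒ 0x7c58 ⇒ big 7c 58

0x7c 0x58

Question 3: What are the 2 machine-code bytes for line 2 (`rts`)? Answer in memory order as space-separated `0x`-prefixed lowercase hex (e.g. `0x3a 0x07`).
0x50 0x00

line 2 (rts): pack op=0x14:6|pad=0:10 = 0x5000; big→ 50 00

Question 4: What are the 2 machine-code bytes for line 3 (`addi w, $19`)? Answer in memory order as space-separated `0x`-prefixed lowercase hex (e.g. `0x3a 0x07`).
L3: addi op=0x6:6|rd=8:4|imm=19:6 ⇒ 0x1a13 ⇒ big 1a 13

0x1a 0x13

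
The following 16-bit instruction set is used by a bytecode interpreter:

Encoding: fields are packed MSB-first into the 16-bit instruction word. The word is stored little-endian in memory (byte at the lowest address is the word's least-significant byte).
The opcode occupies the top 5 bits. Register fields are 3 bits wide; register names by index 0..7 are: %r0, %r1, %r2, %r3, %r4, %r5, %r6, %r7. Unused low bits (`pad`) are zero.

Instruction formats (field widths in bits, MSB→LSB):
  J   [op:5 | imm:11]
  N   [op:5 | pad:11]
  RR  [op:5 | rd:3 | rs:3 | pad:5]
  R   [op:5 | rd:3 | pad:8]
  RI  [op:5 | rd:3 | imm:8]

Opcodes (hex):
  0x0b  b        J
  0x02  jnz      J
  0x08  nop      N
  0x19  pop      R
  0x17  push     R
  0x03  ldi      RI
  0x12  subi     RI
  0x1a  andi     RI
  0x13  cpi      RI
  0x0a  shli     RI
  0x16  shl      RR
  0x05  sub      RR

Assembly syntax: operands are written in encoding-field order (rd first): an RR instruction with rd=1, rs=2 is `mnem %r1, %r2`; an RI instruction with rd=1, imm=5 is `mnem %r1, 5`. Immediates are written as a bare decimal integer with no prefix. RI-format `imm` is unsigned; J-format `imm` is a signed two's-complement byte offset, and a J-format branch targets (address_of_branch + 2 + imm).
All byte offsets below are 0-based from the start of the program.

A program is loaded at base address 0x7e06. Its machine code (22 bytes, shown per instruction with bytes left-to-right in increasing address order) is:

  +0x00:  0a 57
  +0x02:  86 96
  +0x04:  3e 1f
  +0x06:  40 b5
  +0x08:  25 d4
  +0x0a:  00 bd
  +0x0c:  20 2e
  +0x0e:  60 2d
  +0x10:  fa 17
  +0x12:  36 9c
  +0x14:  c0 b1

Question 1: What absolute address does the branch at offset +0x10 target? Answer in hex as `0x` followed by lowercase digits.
[10] fa 17 → 0x17fa
  opcode bits[15:11]=0x2: jnz/J
  [10:0] imm=2042 (s11→-6) = -6
  target = base 0x7e06 + off 0x10 + 2 + imm -6 = 0x7e12

0x7e12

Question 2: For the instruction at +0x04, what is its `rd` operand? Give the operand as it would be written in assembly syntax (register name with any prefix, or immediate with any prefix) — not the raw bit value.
%r7

+0x04: 3e 1f ⇒ word 0x1f3e (little)
  opcode bits[15:11]=0x3: ldi/RI
  rd@[10:8]=0x7 ⇒ %r7
  imm@[7:0]=0x3e ⇒ 62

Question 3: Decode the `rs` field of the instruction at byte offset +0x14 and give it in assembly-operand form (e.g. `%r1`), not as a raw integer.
%r6

[14] c0 b1 → 0xb1c0
  opcode bits[15:11]=0x16: shl/RR
  rd: (w>>8)&0x7=0x1 → %r1
  rs: (w>>5)&0x7=0x6 → %r6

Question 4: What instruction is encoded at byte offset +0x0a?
[0a] 00 bd → 0xbd00
  op=0xbd00>>11=0x17 ⇒ push (R)
  rd: (w>>8)&0x7=0x5 → %r5

push %r5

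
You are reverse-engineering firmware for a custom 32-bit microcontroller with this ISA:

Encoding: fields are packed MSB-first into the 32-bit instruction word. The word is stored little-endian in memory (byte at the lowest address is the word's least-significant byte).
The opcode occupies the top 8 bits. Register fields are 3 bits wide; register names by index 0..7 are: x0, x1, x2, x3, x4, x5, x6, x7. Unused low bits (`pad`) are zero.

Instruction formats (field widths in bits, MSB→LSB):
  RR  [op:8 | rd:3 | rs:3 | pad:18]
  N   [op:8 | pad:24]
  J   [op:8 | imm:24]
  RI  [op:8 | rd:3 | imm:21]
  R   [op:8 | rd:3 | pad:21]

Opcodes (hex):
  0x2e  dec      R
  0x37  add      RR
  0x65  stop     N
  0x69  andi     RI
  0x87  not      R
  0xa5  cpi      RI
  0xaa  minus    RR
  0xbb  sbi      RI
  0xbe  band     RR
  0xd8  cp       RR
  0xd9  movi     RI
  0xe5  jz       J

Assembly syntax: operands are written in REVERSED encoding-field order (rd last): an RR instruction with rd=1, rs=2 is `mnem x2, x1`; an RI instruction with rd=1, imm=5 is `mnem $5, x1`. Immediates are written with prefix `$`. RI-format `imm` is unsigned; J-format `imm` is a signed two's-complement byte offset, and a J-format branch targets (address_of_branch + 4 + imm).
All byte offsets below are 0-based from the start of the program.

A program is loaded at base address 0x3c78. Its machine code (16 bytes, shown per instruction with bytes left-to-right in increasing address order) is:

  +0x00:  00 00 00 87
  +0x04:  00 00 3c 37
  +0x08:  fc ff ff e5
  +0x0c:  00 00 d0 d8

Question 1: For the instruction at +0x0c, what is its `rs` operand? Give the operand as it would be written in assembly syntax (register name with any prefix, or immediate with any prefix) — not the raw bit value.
x4

+0x0c: 00 00 d0 d8 ⇒ word 0xd8d00000 (little)
  opcode bits[31:24]=0xd8: cp/RR
  rd: (w>>21)&0x7=0x6 → x6
  rs: (w>>18)&0x7=0x4 → x4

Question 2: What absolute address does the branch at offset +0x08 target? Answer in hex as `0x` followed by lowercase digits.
0x3c80

@+08  little-endian(fc ff ff e5) = 0xe5fffffc
  opcode bits[31:24]=0xe5: jz/J
  [23:0] imm=16777212 (s24→-4) = $-4
  target = base 0x3c78 + off 0x08 + 4 + imm -4 = 0x3c80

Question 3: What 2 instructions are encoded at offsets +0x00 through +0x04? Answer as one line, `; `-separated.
not x0; add x7, x1

off 0x00: read 00 00 00 87 as little → 0x87000000
  top 8b → 0x87 → not [R]
  rd@[23:21]=0x0 ⇒ x0
off 0x04: read 00 00 3c 37 as little → 0x373c0000
  top 8b → 0x37 → add [RR]
  rd@[23:21]=0x1 ⇒ x1
  rs@[20:18]=0x7 ⇒ x7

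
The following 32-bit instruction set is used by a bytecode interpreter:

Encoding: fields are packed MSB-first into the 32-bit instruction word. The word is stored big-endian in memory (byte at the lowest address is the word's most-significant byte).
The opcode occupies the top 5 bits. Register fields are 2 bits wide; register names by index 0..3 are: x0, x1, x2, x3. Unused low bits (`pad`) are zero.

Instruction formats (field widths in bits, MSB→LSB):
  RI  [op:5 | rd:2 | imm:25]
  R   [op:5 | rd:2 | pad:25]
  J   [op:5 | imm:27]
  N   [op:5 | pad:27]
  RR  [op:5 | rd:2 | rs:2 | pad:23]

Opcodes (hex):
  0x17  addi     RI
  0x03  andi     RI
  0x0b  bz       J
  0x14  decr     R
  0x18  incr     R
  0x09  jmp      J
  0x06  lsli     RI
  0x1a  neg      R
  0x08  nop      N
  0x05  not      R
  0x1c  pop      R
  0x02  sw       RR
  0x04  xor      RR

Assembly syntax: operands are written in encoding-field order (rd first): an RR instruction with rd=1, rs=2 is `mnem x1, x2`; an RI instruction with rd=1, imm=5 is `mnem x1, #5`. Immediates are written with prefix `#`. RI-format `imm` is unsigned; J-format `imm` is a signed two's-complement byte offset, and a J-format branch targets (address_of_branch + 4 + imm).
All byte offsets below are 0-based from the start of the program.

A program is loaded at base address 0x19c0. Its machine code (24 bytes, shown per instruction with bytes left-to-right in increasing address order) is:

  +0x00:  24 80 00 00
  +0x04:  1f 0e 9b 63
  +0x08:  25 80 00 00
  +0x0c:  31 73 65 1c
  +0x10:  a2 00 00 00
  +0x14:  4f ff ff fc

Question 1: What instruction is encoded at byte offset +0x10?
@+10  big-endian(a2 00 00 00) = 0xa2000000
  op=0xa2000000>>27=0x14 ⇒ decr (R)
  rd@[26:25]=0x1 ⇒ x1

decr x1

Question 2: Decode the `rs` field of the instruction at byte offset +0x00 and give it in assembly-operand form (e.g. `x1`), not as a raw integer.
x1

[00] 24 80 00 00 → 0x24800000
  top 5b → 0x4 → xor [RR]
  rd@[26:25]=0x2 ⇒ x2
  rs@[24:23]=0x1 ⇒ x1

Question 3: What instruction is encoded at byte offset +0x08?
+0x08: 25 80 00 00 ⇒ word 0x25800000 (big)
  opcode bits[31:27]=0x4: xor/RR
  [26:25] rd=2 = x2
  [24:23] rs=3 = x3

xor x2, x3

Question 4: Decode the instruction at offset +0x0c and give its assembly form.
@+0c  big-endian(31 73 65 1c) = 0x3173651c
  opcode bits[31:27]=0x6: lsli/RI
  rd@[26:25]=0x0 ⇒ x0
  imm@[24:0]=0x173651c ⇒ #24339740

lsli x0, #24339740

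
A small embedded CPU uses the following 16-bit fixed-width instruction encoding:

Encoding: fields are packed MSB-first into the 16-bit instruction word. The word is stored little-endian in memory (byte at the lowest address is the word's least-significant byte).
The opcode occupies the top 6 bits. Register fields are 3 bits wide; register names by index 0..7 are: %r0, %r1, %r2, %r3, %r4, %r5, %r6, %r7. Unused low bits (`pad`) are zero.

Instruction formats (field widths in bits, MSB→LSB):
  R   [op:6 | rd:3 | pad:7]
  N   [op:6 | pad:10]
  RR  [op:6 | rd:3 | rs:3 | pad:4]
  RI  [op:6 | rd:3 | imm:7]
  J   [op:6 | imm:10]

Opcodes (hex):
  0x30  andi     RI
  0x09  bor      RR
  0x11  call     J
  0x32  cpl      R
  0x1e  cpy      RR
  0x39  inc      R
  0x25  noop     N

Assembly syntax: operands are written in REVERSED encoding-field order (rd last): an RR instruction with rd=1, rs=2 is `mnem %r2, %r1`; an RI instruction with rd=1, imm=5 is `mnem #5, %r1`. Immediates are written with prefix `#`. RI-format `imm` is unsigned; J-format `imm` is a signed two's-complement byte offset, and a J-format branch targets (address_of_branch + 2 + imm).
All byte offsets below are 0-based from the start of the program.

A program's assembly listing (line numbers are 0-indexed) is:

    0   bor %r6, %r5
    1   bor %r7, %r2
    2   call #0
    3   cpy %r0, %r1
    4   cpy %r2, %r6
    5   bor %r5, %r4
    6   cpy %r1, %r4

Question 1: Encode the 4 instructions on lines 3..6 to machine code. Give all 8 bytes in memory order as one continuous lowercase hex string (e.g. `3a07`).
8078207b5026107a

3. cpy fields op=0x1e:6|rd=1:3|rs=0:3|pad=0:4 → word 7880h → 80 78
4. cpy fields op=0x1e:6|rd=6:3|rs=2:3|pad=0:4 → word 7b20h → 20 7b
5. bor fields op=0x9:6|rd=4:3|rs=5:3|pad=0:4 → word 2650h → 50 26
6. cpy fields op=0x1e:6|rd=4:3|rs=1:3|pad=0:4 → word 7a10h → 10 7a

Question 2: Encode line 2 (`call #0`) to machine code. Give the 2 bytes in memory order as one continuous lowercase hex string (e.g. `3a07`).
L2: call op=0x11:6|imm=0:10 ⇒ 0x4400 ⇒ little 00 44

0044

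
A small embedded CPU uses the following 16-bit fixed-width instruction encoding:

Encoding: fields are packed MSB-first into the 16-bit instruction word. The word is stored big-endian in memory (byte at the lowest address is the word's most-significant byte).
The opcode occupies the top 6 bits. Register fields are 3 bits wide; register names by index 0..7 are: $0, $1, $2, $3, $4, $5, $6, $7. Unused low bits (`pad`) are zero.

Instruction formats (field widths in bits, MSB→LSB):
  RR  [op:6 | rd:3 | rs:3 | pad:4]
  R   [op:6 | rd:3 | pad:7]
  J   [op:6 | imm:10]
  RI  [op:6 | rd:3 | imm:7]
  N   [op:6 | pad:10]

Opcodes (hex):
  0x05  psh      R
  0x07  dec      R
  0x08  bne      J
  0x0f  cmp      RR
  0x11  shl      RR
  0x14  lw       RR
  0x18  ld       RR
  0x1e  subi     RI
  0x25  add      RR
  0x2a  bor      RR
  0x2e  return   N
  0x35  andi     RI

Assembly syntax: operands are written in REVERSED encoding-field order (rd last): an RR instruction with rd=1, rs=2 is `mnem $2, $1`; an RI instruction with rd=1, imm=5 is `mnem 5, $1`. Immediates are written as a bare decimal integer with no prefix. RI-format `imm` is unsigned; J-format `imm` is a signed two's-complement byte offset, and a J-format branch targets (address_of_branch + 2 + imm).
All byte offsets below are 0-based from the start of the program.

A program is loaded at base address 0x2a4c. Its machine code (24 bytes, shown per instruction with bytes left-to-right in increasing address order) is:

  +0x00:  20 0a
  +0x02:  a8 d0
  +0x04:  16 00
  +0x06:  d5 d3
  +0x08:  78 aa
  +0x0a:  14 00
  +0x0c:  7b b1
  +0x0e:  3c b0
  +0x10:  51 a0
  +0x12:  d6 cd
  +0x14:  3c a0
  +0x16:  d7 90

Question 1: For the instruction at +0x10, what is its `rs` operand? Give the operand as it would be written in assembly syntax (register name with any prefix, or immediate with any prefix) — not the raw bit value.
$2

+0x10: 51 a0 ⇒ word 0x51a0 (big)
  top 6b → 0x14 → lw [RR]
  rd@[9:7]=0x3 ⇒ $3
  rs@[6:4]=0x2 ⇒ $2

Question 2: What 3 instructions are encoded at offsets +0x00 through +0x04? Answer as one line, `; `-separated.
@+00  big-endian(20 0a) = 0x200a
  opcode bits[15:10]=0x8: bne/J
  [9:0] imm=10 = 10
@+02  big-endian(a8 d0) = 0xa8d0
  opcode bits[15:10]=0x2a: bor/RR
  [9:7] rd=1 = $1
  [6:4] rs=5 = $5
@+04  big-endian(16 00) = 0x1600
  opcode bits[15:10]=0x5: psh/R
  [9:7] rd=4 = $4

bne 10; bor $5, $1; psh $4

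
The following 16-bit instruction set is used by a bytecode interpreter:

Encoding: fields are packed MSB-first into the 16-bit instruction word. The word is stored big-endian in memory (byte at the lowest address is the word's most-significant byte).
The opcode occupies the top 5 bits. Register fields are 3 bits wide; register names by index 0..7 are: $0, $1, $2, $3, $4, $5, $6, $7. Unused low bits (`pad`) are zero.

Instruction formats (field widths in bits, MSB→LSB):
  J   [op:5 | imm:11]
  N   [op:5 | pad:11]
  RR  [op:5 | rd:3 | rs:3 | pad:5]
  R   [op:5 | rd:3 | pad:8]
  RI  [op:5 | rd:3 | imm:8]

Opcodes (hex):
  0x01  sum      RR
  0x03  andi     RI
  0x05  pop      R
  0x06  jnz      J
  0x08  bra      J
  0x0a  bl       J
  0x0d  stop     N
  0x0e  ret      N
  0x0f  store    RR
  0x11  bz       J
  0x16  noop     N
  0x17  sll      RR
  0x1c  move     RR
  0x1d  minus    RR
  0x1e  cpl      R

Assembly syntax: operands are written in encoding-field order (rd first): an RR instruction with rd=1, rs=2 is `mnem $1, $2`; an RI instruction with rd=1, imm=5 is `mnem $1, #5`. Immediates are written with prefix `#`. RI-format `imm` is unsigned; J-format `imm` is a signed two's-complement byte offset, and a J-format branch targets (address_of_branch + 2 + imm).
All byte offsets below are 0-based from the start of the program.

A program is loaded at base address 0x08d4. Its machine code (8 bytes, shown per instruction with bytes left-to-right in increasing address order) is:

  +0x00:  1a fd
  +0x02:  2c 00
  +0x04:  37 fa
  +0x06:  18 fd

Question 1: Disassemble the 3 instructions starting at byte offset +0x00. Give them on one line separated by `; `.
andi $2, #253; pop $4; jnz #-6

@+00  big-endian(1a fd) = 0x1afd
  top 5b → 0x3 → andi [RI]
  [10:8] rd=2 = $2
  [7:0] imm=253 = #253
@+02  big-endian(2c 00) = 0x2c00
  top 5b → 0x5 → pop [R]
  [10:8] rd=4 = $4
@+04  big-endian(37 fa) = 0x37fa
  top 5b → 0x6 → jnz [J]
  [10:0] imm=2042 (s11→-6) = #-6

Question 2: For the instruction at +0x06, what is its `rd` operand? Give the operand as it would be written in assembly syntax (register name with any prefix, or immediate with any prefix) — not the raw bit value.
$0

+0x06: 18 fd ⇒ word 0x18fd (big)
  op=0x18fd>>11=0x3 ⇒ andi (RI)
  [10:8] rd=0 = $0
  [7:0] imm=253 = #253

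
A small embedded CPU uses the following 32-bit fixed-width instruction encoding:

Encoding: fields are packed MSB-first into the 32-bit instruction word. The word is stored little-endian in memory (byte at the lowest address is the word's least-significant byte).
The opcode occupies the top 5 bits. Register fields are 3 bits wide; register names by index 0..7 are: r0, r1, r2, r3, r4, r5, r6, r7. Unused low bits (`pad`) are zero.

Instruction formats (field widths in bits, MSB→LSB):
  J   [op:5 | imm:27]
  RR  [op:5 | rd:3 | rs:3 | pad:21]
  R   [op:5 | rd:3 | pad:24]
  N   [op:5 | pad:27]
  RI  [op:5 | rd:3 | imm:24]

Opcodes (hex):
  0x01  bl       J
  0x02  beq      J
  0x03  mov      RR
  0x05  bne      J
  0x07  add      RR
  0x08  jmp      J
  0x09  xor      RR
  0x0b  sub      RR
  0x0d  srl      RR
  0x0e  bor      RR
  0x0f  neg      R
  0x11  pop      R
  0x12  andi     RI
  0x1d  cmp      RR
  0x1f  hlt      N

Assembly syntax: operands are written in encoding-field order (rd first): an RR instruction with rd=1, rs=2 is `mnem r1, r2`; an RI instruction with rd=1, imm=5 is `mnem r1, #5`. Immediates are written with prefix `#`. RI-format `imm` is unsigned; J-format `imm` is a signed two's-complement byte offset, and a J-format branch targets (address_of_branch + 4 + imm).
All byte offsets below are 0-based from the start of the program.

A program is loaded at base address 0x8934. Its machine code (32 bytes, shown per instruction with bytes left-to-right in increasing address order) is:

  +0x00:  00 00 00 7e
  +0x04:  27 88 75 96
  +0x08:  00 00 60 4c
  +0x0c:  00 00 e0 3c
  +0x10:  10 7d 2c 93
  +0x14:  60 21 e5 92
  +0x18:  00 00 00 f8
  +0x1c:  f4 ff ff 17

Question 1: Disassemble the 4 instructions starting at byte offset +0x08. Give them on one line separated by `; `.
off 0x08: read 00 00 60 4c as little → 0x4c600000
  opcode bits[31:27]=0x9: xor/RR
  rd: (w>>24)&0x7=0x4 → r4
  rs: (w>>21)&0x7=0x3 → r3
off 0x0c: read 00 00 e0 3c as little → 0x3ce00000
  opcode bits[31:27]=0x7: add/RR
  rd: (w>>24)&0x7=0x4 → r4
  rs: (w>>21)&0x7=0x7 → r7
off 0x10: read 10 7d 2c 93 as little → 0x932c7d10
  opcode bits[31:27]=0x12: andi/RI
  rd: (w>>24)&0x7=0x3 → r3
  imm: (w>>0)&0xffffff=0x2c7d10 → #2915600
off 0x14: read 60 21 e5 92 as little → 0x92e52160
  opcode bits[31:27]=0x12: andi/RI
  rd: (w>>24)&0x7=0x2 → r2
  imm: (w>>0)&0xffffff=0xe52160 → #15016288

xor r4, r3; add r4, r7; andi r3, #2915600; andi r2, #15016288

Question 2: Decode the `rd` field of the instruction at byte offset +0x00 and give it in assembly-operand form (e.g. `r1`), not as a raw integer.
r6

[00] 00 00 00 7e → 0x7e000000
  top 5b → 0xf → neg [R]
  rd: (w>>24)&0x7=0x6 → r6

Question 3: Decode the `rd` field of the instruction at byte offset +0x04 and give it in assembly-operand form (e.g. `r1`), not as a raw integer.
r6

[04] 27 88 75 96 → 0x96758827
  opcode bits[31:27]=0x12: andi/RI
  [26:24] rd=6 = r6
  [23:0] imm=7702567 = #7702567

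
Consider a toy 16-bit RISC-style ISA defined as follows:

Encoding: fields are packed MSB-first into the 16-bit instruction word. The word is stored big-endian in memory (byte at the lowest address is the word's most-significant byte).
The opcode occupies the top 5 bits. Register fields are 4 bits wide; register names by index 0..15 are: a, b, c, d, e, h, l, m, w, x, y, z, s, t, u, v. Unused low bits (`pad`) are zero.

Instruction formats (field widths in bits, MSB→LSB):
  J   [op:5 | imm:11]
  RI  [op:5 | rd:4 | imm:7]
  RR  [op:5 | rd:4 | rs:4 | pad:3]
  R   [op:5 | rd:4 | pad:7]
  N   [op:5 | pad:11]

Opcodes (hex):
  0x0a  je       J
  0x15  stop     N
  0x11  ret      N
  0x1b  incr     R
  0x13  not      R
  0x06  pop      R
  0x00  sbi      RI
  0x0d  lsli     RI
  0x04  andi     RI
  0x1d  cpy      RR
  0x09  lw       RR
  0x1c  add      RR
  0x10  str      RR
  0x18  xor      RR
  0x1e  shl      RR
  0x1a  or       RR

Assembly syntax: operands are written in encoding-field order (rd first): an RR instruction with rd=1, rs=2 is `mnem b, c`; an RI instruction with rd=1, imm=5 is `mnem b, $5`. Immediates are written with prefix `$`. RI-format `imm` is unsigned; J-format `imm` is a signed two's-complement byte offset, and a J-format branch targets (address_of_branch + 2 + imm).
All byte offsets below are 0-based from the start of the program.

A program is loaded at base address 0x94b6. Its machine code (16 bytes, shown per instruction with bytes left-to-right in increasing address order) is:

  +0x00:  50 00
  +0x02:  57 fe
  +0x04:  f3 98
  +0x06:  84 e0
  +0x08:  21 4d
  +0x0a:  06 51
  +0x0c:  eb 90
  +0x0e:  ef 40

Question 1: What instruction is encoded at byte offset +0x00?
je $0

off 0x00: read 50 00 as big → 0x5000
  top 5b → 0xa → je [J]
  imm: (w>>0)&0x7ff=0x0 → $0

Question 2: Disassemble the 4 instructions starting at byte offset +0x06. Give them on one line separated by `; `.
str x, s; andi c, $77; sbi s, $81; cpy m, c

@+06  big-endian(84 e0) = 0x84e0
  op=0x84e0>>11=0x10 ⇒ str (RR)
  rd@[10:7]=0x9 ⇒ x
  rs@[6:3]=0xc ⇒ s
@+08  big-endian(21 4d) = 0x214d
  op=0x214d>>11=0x4 ⇒ andi (RI)
  rd@[10:7]=0x2 ⇒ c
  imm@[6:0]=0x4d ⇒ $77
@+0a  big-endian(06 51) = 0x0651
  op=0x0651>>11=0x0 ⇒ sbi (RI)
  rd@[10:7]=0xc ⇒ s
  imm@[6:0]=0x51 ⇒ $81
@+0c  big-endian(eb 90) = 0xeb90
  op=0xeb90>>11=0x1d ⇒ cpy (RR)
  rd@[10:7]=0x7 ⇒ m
  rs@[6:3]=0x2 ⇒ c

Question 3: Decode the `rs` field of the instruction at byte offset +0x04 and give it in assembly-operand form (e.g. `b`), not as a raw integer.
d

[04] f3 98 → 0xf398
  top 5b → 0x1e → shl [RR]
  rd@[10:7]=0x7 ⇒ m
  rs@[6:3]=0x3 ⇒ d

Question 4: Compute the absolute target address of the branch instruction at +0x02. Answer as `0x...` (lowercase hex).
0x94b8

off 0x02: read 57 fe as big → 0x57fe
  top 5b → 0xa → je [J]
  imm: (w>>0)&0x7ff=0x7fe (s11→-2) → $-2
  target = base 0x94b6 + off 0x02 + 2 + imm -2 = 0x94b8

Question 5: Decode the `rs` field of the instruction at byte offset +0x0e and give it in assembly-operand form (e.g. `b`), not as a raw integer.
[0e] ef 40 → 0xef40
  top 5b → 0x1d → cpy [RR]
  [10:7] rd=14 = u
  [6:3] rs=8 = w

w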